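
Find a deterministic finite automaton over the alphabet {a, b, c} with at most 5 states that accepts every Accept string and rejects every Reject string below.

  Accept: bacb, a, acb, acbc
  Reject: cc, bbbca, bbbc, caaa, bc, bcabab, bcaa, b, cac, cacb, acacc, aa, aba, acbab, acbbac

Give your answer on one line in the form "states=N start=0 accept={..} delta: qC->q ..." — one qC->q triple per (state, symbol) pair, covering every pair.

State merging on the prefix tree: take the shortest (then alphabetical) example prefix whose next move is undefined and point that move at state 0, else 1, else 2, ...; a target is out if some Accept/Reject pair would then sit in one state with the same input left (inseparable). If every existing state is out, open a new one.
a: 0a undefined. 0a->0: no, a/aa meet in 0. Open state 1: 0a->1.
b: 0b undefined. 0b->0: ok.
c: 0c undefined. 0c->0: no, bacb/cacb meet in 1 with "cb" left. 0c->1: no, a/bbbc meet in 1. Open state 2: 0c->2.
aa: 1a undefined. 1a->0: ok.
ab: 1b undefined. 1b->0: no, a/aba meet in 1. 1b->1: ok.
ac: 1c undefined. 1c->0: no, bacb/b meet in 0. 1c->1: ok.
ca: 2a undefined. 2a->0: no, bacb/bcabab meet in 1. 2a->1: no, bacb/bbbca meet in 1. 2a->2: ok.
cc: 2c undefined. 2c->0: ok.
bcab: 2b undefined. 2b->0: no, bacb/bcabab meet in 1. 2b->1: ok.
All examples now run through 3 states with every (state, symbol) defined. Accept strings end in {1}, Reject strings end in {0,2}; accept={1}.

states=3 start=0 accept={1} delta: 0a->1 0b->0 0c->2 1a->0 1b->1 1c->1 2a->2 2b->1 2c->0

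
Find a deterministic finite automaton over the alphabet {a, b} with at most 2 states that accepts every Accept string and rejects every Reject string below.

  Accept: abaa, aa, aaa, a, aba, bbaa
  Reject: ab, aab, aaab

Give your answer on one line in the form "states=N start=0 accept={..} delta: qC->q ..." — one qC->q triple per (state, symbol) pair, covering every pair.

Fold the examples into a partial DFA from state 0: repeatedly fix the first undefined (state, symbol) met by the shortest-then-alphabetical prefix, trying targets in increasing order and rejecting any under which an Accept and a Reject string meet in one state with the same remainder; add a state when all current targets are rejected. Accepting states are where Accept strings end.
a: 0a undefined. 0a->0: ok.
b: 0b undefined. 0b->0: no, abaa/ab meet in 0. Open state 1: 0b->1.
bb: 1b undefined. 1b->0: ok.
aba: 1a undefined. 1a->0: ok.
All examples now run through 2 states with every (state, symbol) defined. Accept strings end in {0}, Reject strings end in {1}; accept={0}.

states=2 start=0 accept={0} delta: 0a->0 0b->1 1a->0 1b->0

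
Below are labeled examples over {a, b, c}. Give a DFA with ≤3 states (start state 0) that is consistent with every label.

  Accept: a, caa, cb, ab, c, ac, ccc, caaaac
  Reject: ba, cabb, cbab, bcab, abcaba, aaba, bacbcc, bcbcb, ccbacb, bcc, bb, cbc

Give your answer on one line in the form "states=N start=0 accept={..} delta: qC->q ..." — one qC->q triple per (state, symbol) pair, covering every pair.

Fold the examples into a partial DFA from state 0: repeatedly fix the first undefined (state, symbol) met by the shortest-then-alphabetical prefix, trying targets in increasing order and rejecting any under which an Accept and a Reject string meet in one state with the same remainder; add a state when all current targets are rejected. Accepting states are where Accept strings end.
a: 0a undefined. 0a->0: ok.
b: 0b undefined. 0b->0: no, a/ba meet in 0. Open state 1: 0b->1.
c: 0c undefined. 0c->0: ok.
ba: 1a undefined. 1a->0: no, a/ba meet in 0. 1a->1: no, cb/ba meet in 1. Open state 2: 1a->2.
bb: 1b undefined. 1b->0: no, a/cabb meet in 0. 1b->1: no, cb/cabb meet in 1. 1b->2: ok.
bc: 1c undefined. 1c->0: no, a/bcc meet in 0. 1c->1: no, cb/bcc meet in 1. 1c->2: ok.
bac: 2c undefined. 2c->0: no, a/bacbcc meet in 0. 2c->1: no, cb/bcc meet in 1. 2c->2: ok.
bca: 2a undefined. 2a->0: no, cb/bcab meet in 1. 2a->1: no, cb/abcaba meet in 1. 2a->2: ok.
bcb: 2b undefined. 2b->0: no, a/cbab meet in 0. 2b->1: no, cb/cbab meet in 1. 2b->2: ok.
All examples now run through 3 states with every (state, symbol) defined. Accept strings end in {0,1}, Reject strings end in {2}; accept={0,1}.

states=3 start=0 accept={0,1} delta: 0a->0 0b->1 0c->0 1a->2 1b->2 1c->2 2a->2 2b->2 2c->2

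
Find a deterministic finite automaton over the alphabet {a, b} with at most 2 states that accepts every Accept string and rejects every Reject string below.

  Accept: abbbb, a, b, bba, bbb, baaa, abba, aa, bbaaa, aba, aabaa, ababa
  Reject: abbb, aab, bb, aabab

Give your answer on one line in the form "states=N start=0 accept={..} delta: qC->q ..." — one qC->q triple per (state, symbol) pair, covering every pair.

State merging on the prefix tree: take the shortest (then alphabetical) example prefix whose next move is undefined and point that move at state 0, else 1, else 2, ...; a target is out if some Accept/Reject pair would then sit in one state with the same input left (inseparable). If every existing state is out, open a new one.
a: 0a undefined. 0a->0: no, b/aab meet in 0 with "b" left. Open state 1: 0a->1.
b: 0b undefined. 0b->0: no, b/bb meet in 0. 0b->1: ok.
aa: 1a undefined. 1a->0: no, a/aab meet in 1. 1a->1: ok.
ab: 1b undefined. 1b->0: ok.
All examples now run through 2 states with every (state, symbol) defined. Accept strings end in {1}, Reject strings end in {0}; accept={1}.

states=2 start=0 accept={1} delta: 0a->1 0b->1 1a->1 1b->0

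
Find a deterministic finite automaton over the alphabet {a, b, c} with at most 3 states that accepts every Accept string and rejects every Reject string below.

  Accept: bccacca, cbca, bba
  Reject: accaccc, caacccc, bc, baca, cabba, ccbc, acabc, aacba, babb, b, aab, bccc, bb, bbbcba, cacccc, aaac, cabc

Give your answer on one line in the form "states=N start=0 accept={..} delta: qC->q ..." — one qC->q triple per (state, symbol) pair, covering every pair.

states=3 start=0 accept={0} delta: 0a->0 0b->1 0c->2 1a->0 1b->1 1c->2 2a->2 2b->2 2c->1

Grow the machine one transition at a time. Run the examples from 0; the earliest place one falls off (shortest prefix, ties alphabetical) gets sent to the lowest-numbered state that keeps every Accept/Reject pair distinguishable — a pair clashes when both reach the same state with identical unread suffix — and to a fresh state only if none does.
a: 0a undefined. 0a->0: ok.
b: 0b undefined. 0b->0: no, bba/babb meet in 0. Open state 1: 0b->1.
c: 0c undefined. 0c->0: no, bba/cabba meet in 1 with "ba" left. 0c->1: no, bba/aacba meet in 1 with "ba" left. Open state 2: 0c->2.
ba: 1a undefined. 1a->0: ok.
bb: 1b undefined. 1b->0: no, bba/babb meet in 0. 1b->1: ok.
bc: 1c undefined. 1c->0: no, bba/bc meet in 0. 1c->1: no, bba/bbbcba meet in 0. 1c->2: ok.
ca: 2a undefined. 2a->0: no, bba/baca meet in 0. 2a->1: no, bba/cabba meet in 0. 2a->2: ok.
cb: 2b undefined. 2b->0: no, cbca/bc meet in 2. 2b->1: no, cbca/bc meet in 2. 2b->2: ok.
cc: 2c undefined. 2c->0: no, bccacca/acabc meet in 0. 2c->1: ok.
All examples now run through 3 states with every (state, symbol) defined. Accept strings end in {0}, Reject strings end in {1,2}; accept={0}.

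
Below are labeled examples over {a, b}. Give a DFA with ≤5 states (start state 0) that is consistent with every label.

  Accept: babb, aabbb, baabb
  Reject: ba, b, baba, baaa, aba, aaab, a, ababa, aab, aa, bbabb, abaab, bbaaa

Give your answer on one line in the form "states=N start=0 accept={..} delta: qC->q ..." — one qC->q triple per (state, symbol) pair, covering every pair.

Grow the machine one transition at a time. Run the examples from 0; the earliest place one falls off (shortest prefix, ties alphabetical) gets sent to the lowest-numbered state that keeps every Accept/Reject pair distinguishable — a pair clashes when both reach the same state with identical unread suffix — and to a fresh state only if none does.
a: 0a undefined. 0a->0: ok.
b: 0b undefined. 0b->0: no, babb/ba meet in 0. Open state 1: 0b->1.
ba: 1a undefined. 1a->0: ok.
bb: 1b undefined. 1b->0: no, babb/ba meet in 0. 1b->1: no, babb/b meet in 1. Open state 2: 1b->2.
bba: 2a undefined. 2a->0: no, babb/bbabb meet in 2. 2a->1: no, aabbb/bbabb meet in 2 with "b" left. 2a->2: no, babb/bbaaa meet in 2. Open state 3: 2a->3.
bbaa: 3a undefined. 3a->0: ok.
bbab: 3b undefined. 3b->0: ok.
aabbb: 2b undefined. 2b->0: no, aabbb/ba meet in 0. 2b->1: no, aabbb/b meet in 1. 2b->2: ok.
All examples now run through 4 states with every (state, symbol) defined. Accept strings end in {2}, Reject strings end in {0,1}; accept={2}.

states=4 start=0 accept={2} delta: 0a->0 0b->1 1a->0 1b->2 2a->3 2b->2 3a->0 3b->0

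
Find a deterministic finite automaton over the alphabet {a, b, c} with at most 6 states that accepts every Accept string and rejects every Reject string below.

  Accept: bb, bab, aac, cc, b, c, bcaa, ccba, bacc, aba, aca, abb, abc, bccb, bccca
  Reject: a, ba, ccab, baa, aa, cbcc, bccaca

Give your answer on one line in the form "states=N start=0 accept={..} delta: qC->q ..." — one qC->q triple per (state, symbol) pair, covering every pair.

states=5 start=0 accept={0,2,3} delta: 0a->1 0b->0 0c->2 1a->1 1b->2 1c->2 2a->2 2b->2 2c->3 3a->4 3b->2 3c->4 4a->0 4b->1 4c->0

Fold the examples into a partial DFA from state 0: repeatedly fix the first undefined (state, symbol) met by the shortest-then-alphabetical prefix, trying targets in increasing order and rejecting any under which an Accept and a Reject string meet in one state with the same remainder; add a state when all current targets are rejected. Accepting states are where Accept strings end.
a: 0a undefined. 0a->0: no, aba/ba meet in 0 with "ba" left. Open state 1: 0a->1.
b: 0b undefined. 0b->0: ok.
c: 0c undefined. 0c->0: no, bb/cbcc meet in 0. 0c->1: no, c/a meet in 1. Open state 2: 0c->2.
aa: 1a undefined. 1a->0: no, bb/baa meet in 0. 1a->1: ok.
ab: 1b undefined. 1b->0: no, aba/a meet in 1. 1b->1: no, bab/a meet in 1. 1b->2: ok.
ac: 1c undefined. 1c->0: no, aca/a meet in 1. 1c->1: no, aac/a meet in 1. 1c->2: ok.
cb: 2b undefined. 2b->0: no, cc/cbcc meet in 2 with "c" left. 2b->1: no, cc/cbcc meet in 2 with "c" left. 2b->2: ok.
cc: 2c undefined. 2c->0: no, bab/ccab meet in 2. 2c->1: no, bab/ccab meet in 2. 2c->2: no, bab/cbcc meet in 2. Open state 3: 2c->3.
aba: 2a undefined. 2a->0: no, bcaa/a meet in 1. 2a->1: no, bcaa/a meet in 1. 2a->2: ok.
cca: 3a undefined. 3a->0: no, bb/ccab meet in 0. 3a->1: no, bab/ccab meet in 2. 3a->2: no, bab/ccab meet in 2. 3a->3: no, bccb/ccab meet in 3 with "b" left. Open state 4: 3a->4.
ccb: 3b undefined. 3b->0: no, ccba/a meet in 1. 3b->1: no, ccba/a meet in 1. 3b->2: ok.
bccc: 3c undefined. 3c->0: no, bb/cbcc meet in 0. 3c->1: no, bccca/a meet in 1. 3c->2: no, bab/cbcc meet in 2. 3c->3: no, cc/cbcc meet in 3. 3c->4: ok.
ccab: 4b undefined. 4b->0: no, bb/ccab meet in 0. 4b->1: ok.
bccac: 4c undefined. 4c->0: ok.
bccca: 4a undefined. 4a->0: ok.
All examples now run through 5 states with every (state, symbol) defined. Accept strings end in {0,2,3}, Reject strings end in {1,4}; accept={0,2,3}.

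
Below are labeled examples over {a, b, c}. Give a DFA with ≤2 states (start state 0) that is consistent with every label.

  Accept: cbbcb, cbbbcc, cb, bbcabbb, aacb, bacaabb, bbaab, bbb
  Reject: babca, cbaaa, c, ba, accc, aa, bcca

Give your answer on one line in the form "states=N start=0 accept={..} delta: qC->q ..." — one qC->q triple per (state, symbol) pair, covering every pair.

Fold the examples into a partial DFA from state 0: repeatedly fix the first undefined (state, symbol) met by the shortest-then-alphabetical prefix, trying targets in increasing order and rejecting any under which an Accept and a Reject string meet in one state with the same remainder; add a state when all current targets are rejected. Accepting states are where Accept strings end.
a: 0a undefined. 0a->0: ok.
b: 0b undefined. 0b->0: no, bbaab/ba meet in 0. Open state 1: 0b->1.
c: 0c undefined. 0c->0: ok.
ba: 1a undefined. 1a->0: ok.
bb: 1b undefined. 1b->0: no, bacaabb/cbaaa meet in 0. 1b->1: ok.
bc: 1c undefined. 1c->0: no, cbbbcc/babca meet in 0. 1c->1: ok.
All examples now run through 2 states with every (state, symbol) defined. Accept strings end in {1}, Reject strings end in {0}; accept={1}.

states=2 start=0 accept={1} delta: 0a->0 0b->1 0c->0 1a->0 1b->1 1c->1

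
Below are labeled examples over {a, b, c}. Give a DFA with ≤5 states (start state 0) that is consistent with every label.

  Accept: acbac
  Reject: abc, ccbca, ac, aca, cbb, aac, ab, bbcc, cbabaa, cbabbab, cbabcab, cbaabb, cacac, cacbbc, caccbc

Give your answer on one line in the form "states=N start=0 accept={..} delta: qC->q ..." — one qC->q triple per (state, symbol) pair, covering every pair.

Grow the machine one transition at a time. Run the examples from 0; the earliest place one falls off (shortest prefix, ties alphabetical) gets sent to the lowest-numbered state that keeps every Accept/Reject pair distinguishable — a pair clashes when both reach the same state with identical unread suffix — and to a fresh state only if none does.
a: 0a undefined. 0a->0: ok.
b: 0b undefined. 0b->0: ok.
c: 0c undefined. 0c->0: no, acbac/abc meet in 0. Open state 1: 0c->1.
ca: 1a undefined. 1a->0: ok.
cb: 1b undefined. 1b->0: no, acbac/abc meet in 1. 1b->1: no, acbac/abc meet in 1. Open state 2: 1b->2.
cc: 1c undefined. 1c->0: ok.
cba: 2a undefined. 2a->0: no, acbac/abc meet in 1. 2a->1: no, acbac/ccbca meet in 0. 2a->2: ok.
cbb: 2b undefined. 2b->0: ok.
acbac: 2c undefined. 2c->0: no, acbac/ccbca meet in 0. 2c->1: no, acbac/abc meet in 1. 2c->2: ok.
All examples now run through 3 states with every (state, symbol) defined. Accept strings end in {2}, Reject strings end in {0,1}; accept={2}.

states=3 start=0 accept={2} delta: 0a->0 0b->0 0c->1 1a->0 1b->2 1c->0 2a->2 2b->0 2c->2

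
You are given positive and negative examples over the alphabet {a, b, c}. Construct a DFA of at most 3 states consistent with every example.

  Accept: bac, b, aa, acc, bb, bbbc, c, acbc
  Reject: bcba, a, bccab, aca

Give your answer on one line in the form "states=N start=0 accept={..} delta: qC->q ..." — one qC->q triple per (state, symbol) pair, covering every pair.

Fold the examples into a partial DFA from state 0: repeatedly fix the first undefined (state, symbol) met by the shortest-then-alphabetical prefix, trying targets in increasing order and rejecting any under which an Accept and a Reject string meet in one state with the same remainder; add a state when all current targets are rejected. Accepting states are where Accept strings end.
a: 0a undefined. 0a->0: no, aa/a meet in 0. Open state 1: 0a->1.
b: 0b undefined. 0b->0: ok.
c: 0c undefined. 0c->0: ok.
aa: 1a undefined. 1a->0: ok.
ac: 1c undefined. 1c->0: ok.
bccab: 1b undefined. 1b->0: no, bac/bccab meet in 0. 1b->1: ok.
All examples now run through 2 states with every (state, symbol) defined. Accept strings end in {0}, Reject strings end in {1}; accept={0}.

states=2 start=0 accept={0} delta: 0a->1 0b->0 0c->0 1a->0 1b->1 1c->0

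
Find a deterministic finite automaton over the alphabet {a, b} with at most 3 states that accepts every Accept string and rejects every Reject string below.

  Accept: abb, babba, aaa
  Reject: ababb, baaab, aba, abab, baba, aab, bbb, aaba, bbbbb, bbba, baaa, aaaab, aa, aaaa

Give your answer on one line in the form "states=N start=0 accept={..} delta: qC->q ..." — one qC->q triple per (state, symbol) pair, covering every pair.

State merging on the prefix tree: take the shortest (then alphabetical) example prefix whose next move is undefined and point that move at state 0, else 1, else 2, ...; a target is out if some Accept/Reject pair would then sit in one state with the same input left (inseparable). If every existing state is out, open a new one.
a: 0a undefined. 0a->0: no, aaa/aa meet in 0. Open state 1: 0a->1.
b: 0b undefined. 0b->0: no, aaa/baaa meet in 1 with "aa" left. 0b->1: no, abb/bbb meet in 1 with "bb" left. Open state 2: 0b->2.
aa: 1a undefined. 1a->0: ok.
ab: 1b undefined. 1b->0: no, abb/ababb meet in 2. 1b->1: ok.
ba: 2a undefined. 2a->0: ok.
bb: 2b undefined. 2b->0: ok.
All examples now run through 3 states with every (state, symbol) defined. Accept strings end in {1}, Reject strings end in {0,2}; accept={1}.

states=3 start=0 accept={1} delta: 0a->1 0b->2 1a->0 1b->1 2a->0 2b->0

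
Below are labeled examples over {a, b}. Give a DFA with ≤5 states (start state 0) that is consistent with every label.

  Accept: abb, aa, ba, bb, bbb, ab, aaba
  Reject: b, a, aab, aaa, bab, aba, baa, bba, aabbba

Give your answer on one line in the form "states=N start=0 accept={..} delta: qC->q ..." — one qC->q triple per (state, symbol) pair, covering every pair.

State merging on the prefix tree: take the shortest (then alphabetical) example prefix whose next move is undefined and point that move at state 0, else 1, else 2, ...; a target is out if some Accept/Reject pair would then sit in one state with the same input left (inseparable). If every existing state is out, open a new one.
a: 0a undefined. 0a->0: no, aa/a meet in 0. Open state 1: 0a->1.
b: 0b undefined. 0b->0: no, aa/baa meet in 1 with "a" left. 0b->1: ok.
aa: 1a undefined. 1a->0: ok.
ab: 1b undefined. 1b->0: no, abb/b meet in 1. 1b->1: no, abb/b meet in 1. Open state 2: 1b->2.
aba: 2a undefined. 2a->0: no, aa/aba meet in 0. 2a->1: ok.
abb: 2b undefined. 2b->0: ok.
All examples now run through 3 states with every (state, symbol) defined. Accept strings end in {0,2}, Reject strings end in {1}; accept={0,2}.

states=3 start=0 accept={0,2} delta: 0a->1 0b->1 1a->0 1b->2 2a->1 2b->0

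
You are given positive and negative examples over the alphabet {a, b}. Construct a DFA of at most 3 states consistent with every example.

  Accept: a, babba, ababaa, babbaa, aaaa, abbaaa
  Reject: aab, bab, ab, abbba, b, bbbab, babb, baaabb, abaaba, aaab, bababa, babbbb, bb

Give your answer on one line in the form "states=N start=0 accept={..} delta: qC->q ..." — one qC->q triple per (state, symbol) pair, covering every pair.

states=3 start=0 accept={0} delta: 0a->0 0b->1 1a->2 1b->1 2a->0 2b->2

Fold the examples into a partial DFA from state 0: repeatedly fix the first undefined (state, symbol) met by the shortest-then-alphabetical prefix, trying targets in increasing order and rejecting any under which an Accept and a Reject string meet in one state with the same remainder; add a state when all current targets are rejected. Accepting states are where Accept strings end.
a: 0a undefined. 0a->0: ok.
b: 0b undefined. 0b->0: no, a/aab meet in 0. Open state 1: 0b->1.
ba: 1a undefined. 1a->0: no, a/abaaba meet in 0. 1a->1: no, babba/abbba meet in 1 with "bba" left. Open state 2: 1a->2.
bb: 1b undefined. 1b->0: no, a/bb meet in 0. 1b->1: ok.
baa: 2a undefined. 2a->0: ok.
bab: 2b undefined. 2b->0: no, a/bab meet in 0. 2b->1: no, babba/abbba meet in 2. 2b->2: ok.
All examples now run through 3 states with every (state, symbol) defined. Accept strings end in {0}, Reject strings end in {1,2}; accept={0}.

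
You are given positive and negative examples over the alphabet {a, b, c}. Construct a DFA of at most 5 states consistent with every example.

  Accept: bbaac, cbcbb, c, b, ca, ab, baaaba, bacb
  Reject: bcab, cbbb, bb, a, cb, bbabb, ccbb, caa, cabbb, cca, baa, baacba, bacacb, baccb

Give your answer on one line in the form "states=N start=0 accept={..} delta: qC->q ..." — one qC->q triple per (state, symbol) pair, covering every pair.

states=4 start=0 accept={1,2} delta: 0a->0 0b->1 0c->1 1a->2 1b->0 1c->2 2a->3 2b->3 2c->0 3a->0 3b->3 3c->1

Grow the machine one transition at a time. Run the examples from 0; the earliest place one falls off (shortest prefix, ties alphabetical) gets sent to the lowest-numbered state that keeps every Accept/Reject pair distinguishable — a pair clashes when both reach the same state with identical unread suffix — and to a fresh state only if none does.
a: 0a undefined. 0a->0: ok.
b: 0b undefined. 0b->0: no, b/bb meet in 0. Open state 1: 0b->1.
c: 0c undefined. 0c->0: no, c/a meet in 0. 0c->1: ok.
ba: 1a undefined. 1a->0: no, ca/a meet in 0. 1a->1: no, c/caa meet in 1. Open state 2: 1a->2.
bb: 1b undefined. 1b->0: ok.
bc: 1c undefined. 1c->0: no, bbaac/bcab meet in 1. 1c->1: no, bbaac/ccbb meet in 1. 1c->2: ok.
baa: 2a undefined. 2a->0: no, bbaac/bcab meet in 1. 2a->1: no, bbaac/caa meet in 1. 2a->2: no, ca/caa meet in 2. Open state 3: 2a->3.
bac: 2c undefined. 2c->0: ok.
cab: 2b undefined. 2b->0: no, bbaac/ccbb meet in 1. 2b->1: no, bbaac/cabbb meet in 1. 2b->2: no, ca/ccbb meet in 2. 2b->3: ok.
baaa: 3a undefined. 3a->0: ok.
baac: 3c undefined. 3c->0: no, ca/baacba meet in 2. 3c->1: ok.
bcab: 3b undefined. 3b->0: no, bbaac/cabbb meet in 1. 3b->1: no, bbaac/bcab meet in 1. 3b->2: no, ca/bcab meet in 2. 3b->3: ok.
All examples now run through 4 states with every (state, symbol) defined. Accept strings end in {1,2}, Reject strings end in {0,3}; accept={1,2}.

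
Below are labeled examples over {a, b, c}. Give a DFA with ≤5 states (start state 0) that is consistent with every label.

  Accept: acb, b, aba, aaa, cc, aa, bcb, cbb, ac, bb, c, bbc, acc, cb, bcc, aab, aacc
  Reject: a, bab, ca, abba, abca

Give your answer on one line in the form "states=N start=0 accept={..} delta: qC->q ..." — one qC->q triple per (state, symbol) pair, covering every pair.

states=4 start=0 accept={0,2} delta: 0a->1 0b->0 0c->0 1a->2 1b->3 1c->0 2a->0 2b->0 2c->0 3a->0 3b->0 3c->0

State merging on the prefix tree: take the shortest (then alphabetical) example prefix whose next move is undefined and point that move at state 0, else 1, else 2, ...; a target is out if some Accept/Reject pair would then sit in one state with the same input left (inseparable). If every existing state is out, open a new one.
a: 0a undefined. 0a->0: no, aaa/a meet in 0. Open state 1: 0a->1.
b: 0b undefined. 0b->0: ok.
c: 0c undefined. 0c->0: ok.
aa: 1a undefined. 1a->0: no, aaa/a meet in 1. 1a->1: no, aaa/a meet in 1. Open state 2: 1a->2.
ab: 1b undefined. 1b->0: no, b/bab meet in 0. 1b->1: no, aba/abba meet in 2. 1b->2: no, aa/bab meet in 2. Open state 3: 1b->3.
ac: 1c undefined. 1c->0: ok.
aaa: 2a undefined. 2a->0: ok.
aab: 2b undefined. 2b->0: ok.
aac: 2c undefined. 2c->0: ok.
aba: 3a undefined. 3a->0: ok.
abb: 3b undefined. 3b->0: ok.
abc: 3c undefined. 3c->0: ok.
All examples now run through 4 states with every (state, symbol) defined. Accept strings end in {0,2}, Reject strings end in {1,3}; accept={0,2}.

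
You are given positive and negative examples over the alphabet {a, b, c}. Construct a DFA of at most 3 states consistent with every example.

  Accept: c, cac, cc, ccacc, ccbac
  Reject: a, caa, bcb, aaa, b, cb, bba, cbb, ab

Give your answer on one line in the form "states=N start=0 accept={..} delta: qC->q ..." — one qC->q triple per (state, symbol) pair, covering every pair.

states=2 start=0 accept={1} delta: 0a->0 0b->0 0c->1 1a->0 1b->0 1c->1

Grow the machine one transition at a time. Run the examples from 0; the earliest place one falls off (shortest prefix, ties alphabetical) gets sent to the lowest-numbered state that keeps every Accept/Reject pair distinguishable — a pair clashes when both reach the same state with identical unread suffix — and to a fresh state only if none does.
a: 0a undefined. 0a->0: ok.
b: 0b undefined. 0b->0: ok.
c: 0c undefined. 0c->0: no, c/a meet in 0. Open state 1: 0c->1.
ca: 1a undefined. 1a->0: ok.
cb: 1b undefined. 1b->0: ok.
cc: 1c undefined. 1c->0: no, cc/a meet in 0. 1c->1: ok.
All examples now run through 2 states with every (state, symbol) defined. Accept strings end in {1}, Reject strings end in {0}; accept={1}.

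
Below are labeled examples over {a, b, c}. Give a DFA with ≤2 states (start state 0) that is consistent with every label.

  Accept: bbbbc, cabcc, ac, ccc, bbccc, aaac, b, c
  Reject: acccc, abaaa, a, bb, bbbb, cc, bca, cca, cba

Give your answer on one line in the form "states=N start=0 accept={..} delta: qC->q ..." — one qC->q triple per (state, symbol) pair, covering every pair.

State merging on the prefix tree: take the shortest (then alphabetical) example prefix whose next move is undefined and point that move at state 0, else 1, else 2, ...; a target is out if some Accept/Reject pair would then sit in one state with the same input left (inseparable). If every existing state is out, open a new one.
a: 0a undefined. 0a->0: ok.
b: 0b undefined. 0b->0: no, b/abaaa meet in 0. Open state 1: 0b->1.
c: 0c undefined. 0c->0: no, ac/acccc meet in 0. 0c->1: ok.
bb: 1b undefined. 1b->0: ok.
bc: 1c undefined. 1c->0: ok.
ca: 1a undefined. 1a->0: ok.
All examples now run through 2 states with every (state, symbol) defined. Accept strings end in {1}, Reject strings end in {0}; accept={1}.

states=2 start=0 accept={1} delta: 0a->0 0b->1 0c->1 1a->0 1b->0 1c->0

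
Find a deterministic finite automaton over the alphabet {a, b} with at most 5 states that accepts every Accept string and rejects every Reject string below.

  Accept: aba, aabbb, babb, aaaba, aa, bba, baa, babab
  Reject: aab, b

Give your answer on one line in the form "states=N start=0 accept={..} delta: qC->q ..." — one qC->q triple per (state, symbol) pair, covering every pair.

states=4 start=0 accept={0,2,3} delta: 0a->0 0b->1 1a->2 1b->2 2a->0 2b->3 3a->1 3b->0

Fold the examples into a partial DFA from state 0: repeatedly fix the first undefined (state, symbol) met by the shortest-then-alphabetical prefix, trying targets in increasing order and rejecting any under which an Accept and a Reject string meet in one state with the same remainder; add a state when all current targets are rejected. Accepting states are where Accept strings end.
a: 0a undefined. 0a->0: ok.
b: 0b undefined. 0b->0: no, aba/aab meet in 0. Open state 1: 0b->1.
ba: 1a undefined. 1a->0: no, babab/aab meet in 1. 1a->1: no, aba/aab meet in 1. Open state 2: 1a->2.
bb: 1b undefined. 1b->0: no, aabbb/aab meet in 1. 1b->1: no, aabbb/aab meet in 1. 1b->2: ok.
baa: 2a undefined. 2a->0: ok.
bab: 2b undefined. 2b->0: no, babb/aab meet in 1. 2b->1: no, aabbb/aab meet in 1. 2b->2: no, babab/aab meet in 1. Open state 3: 2b->3.
baba: 3a undefined. 3a->0: no, babab/aab meet in 1. 3a->1: ok.
babb: 3b undefined. 3b->0: ok.
All examples now run through 4 states with every (state, symbol) defined. Accept strings end in {0,2,3}, Reject strings end in {1}; accept={0,2,3}.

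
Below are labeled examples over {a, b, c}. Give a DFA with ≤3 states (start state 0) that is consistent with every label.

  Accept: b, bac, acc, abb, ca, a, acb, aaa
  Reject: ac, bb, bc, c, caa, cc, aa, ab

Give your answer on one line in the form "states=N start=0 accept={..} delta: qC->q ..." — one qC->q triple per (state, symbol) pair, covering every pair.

Fold the examples into a partial DFA from state 0: repeatedly fix the first undefined (state, symbol) met by the shortest-then-alphabetical prefix, trying targets in increasing order and rejecting any under which an Accept and a Reject string meet in one state with the same remainder; add a state when all current targets are rejected. Accepting states are where Accept strings end.
a: 0a undefined. 0a->0: no, b/ab meet in 0 with "b" left. Open state 1: 0a->1.
b: 0b undefined. 0b->0: no, b/bb meet in 0. 0b->1: ok.
c: 0c undefined. 0c->0: ok.
aa: 1a undefined. 1a->0: no, bac/c meet in 0. 1a->1: no, b/caa meet in 1. Open state 2: 1a->2.
ab: 1b undefined. 1b->0: ok.
ac: 1c undefined. 1c->0: no, acc/ac meet in 0. 1c->1: no, b/ac meet in 1. 1c->2: ok.
aaa: 2a undefined. 2a->0: no, aaa/bb meet in 0. 2a->1: ok.
acb: 2b undefined. 2b->0: no, acb/bb meet in 0. 2b->1: ok.
acc: 2c undefined. 2c->0: no, bac/bb meet in 0. 2c->1: ok.
All examples now run through 3 states with every (state, symbol) defined. Accept strings end in {1}, Reject strings end in {0,2}; accept={1}.

states=3 start=0 accept={1} delta: 0a->1 0b->1 0c->0 1a->2 1b->0 1c->2 2a->1 2b->1 2c->1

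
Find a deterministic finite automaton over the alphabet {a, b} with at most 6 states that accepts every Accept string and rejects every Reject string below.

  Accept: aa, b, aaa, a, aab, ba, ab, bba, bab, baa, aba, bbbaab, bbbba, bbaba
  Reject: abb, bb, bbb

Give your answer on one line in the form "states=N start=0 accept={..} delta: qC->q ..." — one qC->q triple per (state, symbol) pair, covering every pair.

Fold the examples into a partial DFA from state 0: repeatedly fix the first undefined (state, symbol) met by the shortest-then-alphabetical prefix, trying targets in increasing order and rejecting any under which an Accept and a Reject string meet in one state with the same remainder; add a state when all current targets are rejected. Accepting states are where Accept strings end.
a: 0a undefined. 0a->0: ok.
b: 0b undefined. 0b->0: no, aa/abb meet in 0. Open state 1: 0b->1.
ba: 1a undefined. 1a->0: ok.
bb: 1b undefined. 1b->0: no, aa/abb meet in 0. 1b->1: no, b/abb meet in 1. Open state 2: 1b->2.
bba: 2a undefined. 2a->0: ok.
bbb: 2b undefined. 2b->0: no, aa/bbb meet in 0. 2b->1: no, b/bbb meet in 1. 2b->2: ok.
All examples now run through 3 states with every (state, symbol) defined. Accept strings end in {0,1}, Reject strings end in {2}; accept={0,1}.

states=3 start=0 accept={0,1} delta: 0a->0 0b->1 1a->0 1b->2 2a->0 2b->2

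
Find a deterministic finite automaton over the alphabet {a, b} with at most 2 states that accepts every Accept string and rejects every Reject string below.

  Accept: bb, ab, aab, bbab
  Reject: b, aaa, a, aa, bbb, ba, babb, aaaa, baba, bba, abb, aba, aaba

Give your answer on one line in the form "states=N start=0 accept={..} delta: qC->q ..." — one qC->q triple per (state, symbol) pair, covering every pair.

states=2 start=0 accept={0} delta: 0a->1 0b->1 1a->1 1b->0

Grow the machine one transition at a time. Run the examples from 0; the earliest place one falls off (shortest prefix, ties alphabetical) gets sent to the lowest-numbered state that keeps every Accept/Reject pair distinguishable — a pair clashes when both reach the same state with identical unread suffix — and to a fresh state only if none does.
a: 0a undefined. 0a->0: no, bb/abb meet in 0 with "bb" left. Open state 1: 0a->1.
b: 0b undefined. 0b->0: no, bb/b meet in 0. 0b->1: ok.
aa: 1a undefined. 1a->0: no, bb/babb meet in 1 with "b" left. 1a->1: ok.
ab: 1b undefined. 1b->0: ok.
All examples now run through 2 states with every (state, symbol) defined. Accept strings end in {0}, Reject strings end in {1}; accept={0}.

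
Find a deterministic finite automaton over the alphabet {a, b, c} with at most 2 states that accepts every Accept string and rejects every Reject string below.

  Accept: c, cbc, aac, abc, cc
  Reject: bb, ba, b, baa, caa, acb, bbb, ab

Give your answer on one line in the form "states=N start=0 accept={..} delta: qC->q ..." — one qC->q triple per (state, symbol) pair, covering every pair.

State merging on the prefix tree: take the shortest (then alphabetical) example prefix whose next move is undefined and point that move at state 0, else 1, else 2, ...; a target is out if some Accept/Reject pair would then sit in one state with the same input left (inseparable). If every existing state is out, open a new one.
a: 0a undefined. 0a->0: ok.
b: 0b undefined. 0b->0: ok.
c: 0c undefined. 0c->0: no, c/bb meet in 0. Open state 1: 0c->1.
ca: 1a undefined. 1a->0: ok.
cb: 1b undefined. 1b->0: ok.
cc: 1c undefined. 1c->0: no, cc/bb meet in 0. 1c->1: ok.
All examples now run through 2 states with every (state, symbol) defined. Accept strings end in {1}, Reject strings end in {0}; accept={1}.

states=2 start=0 accept={1} delta: 0a->0 0b->0 0c->1 1a->0 1b->0 1c->1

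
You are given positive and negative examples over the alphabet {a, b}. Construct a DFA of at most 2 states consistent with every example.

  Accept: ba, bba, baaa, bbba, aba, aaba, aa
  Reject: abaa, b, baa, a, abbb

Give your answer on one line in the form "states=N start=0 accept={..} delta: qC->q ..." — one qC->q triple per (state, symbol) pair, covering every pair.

Grow the machine one transition at a time. Run the examples from 0; the earliest place one falls off (shortest prefix, ties alphabetical) gets sent to the lowest-numbered state that keeps every Accept/Reject pair distinguishable — a pair clashes when both reach the same state with identical unread suffix — and to a fresh state only if none does.
a: 0a undefined. 0a->0: no, aa/a meet in 0. Open state 1: 0a->1.
b: 0b undefined. 0b->0: no, ba/a meet in 1. 0b->1: ok.
aa: 1a undefined. 1a->0: ok.
ab: 1b undefined. 1b->0: no, ba/abaa meet in 0. 1b->1: ok.
All examples now run through 2 states with every (state, symbol) defined. Accept strings end in {0}, Reject strings end in {1}; accept={0}.

states=2 start=0 accept={0} delta: 0a->1 0b->1 1a->0 1b->1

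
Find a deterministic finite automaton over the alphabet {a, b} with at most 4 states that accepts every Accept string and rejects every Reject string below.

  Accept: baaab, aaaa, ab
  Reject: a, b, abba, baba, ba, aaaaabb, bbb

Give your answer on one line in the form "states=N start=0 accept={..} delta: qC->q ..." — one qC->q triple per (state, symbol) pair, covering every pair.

states=3 start=0 accept={2} delta: 0a->1 0b->0 1a->2 1b->2 2a->1 2b->0

State merging on the prefix tree: take the shortest (then alphabetical) example prefix whose next move is undefined and point that move at state 0, else 1, else 2, ...; a target is out if some Accept/Reject pair would then sit in one state with the same input left (inseparable). If every existing state is out, open a new one.
a: 0a undefined. 0a->0: no, aaaa/a meet in 0. Open state 1: 0a->1.
b: 0b undefined. 0b->0: ok.
aa: 1a undefined. 1a->0: no, aaaa/b meet in 0. 1a->1: no, aaaa/a meet in 1. Open state 2: 1a->2.
ab: 1b undefined. 1b->0: no, ab/b meet in 0. 1b->1: no, ab/a meet in 1. 1b->2: ok.
aaa: 2a undefined. 2a->0: no, baaab/b meet in 0. 2a->1: ok.
abb: 2b undefined. 2b->0: ok.
All examples now run through 3 states with every (state, symbol) defined. Accept strings end in {2}, Reject strings end in {0,1}; accept={2}.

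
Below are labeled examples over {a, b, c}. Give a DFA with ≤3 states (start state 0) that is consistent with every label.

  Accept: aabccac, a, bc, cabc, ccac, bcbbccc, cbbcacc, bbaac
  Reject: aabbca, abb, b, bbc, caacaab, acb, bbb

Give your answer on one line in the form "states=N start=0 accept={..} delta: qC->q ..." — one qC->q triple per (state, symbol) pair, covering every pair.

states=3 start=0 accept={0} delta: 0a->0 0b->1 0c->0 1a->1 1b->2 1c->0 2a->0 2b->1 2c->1

Grow the machine one transition at a time. Run the examples from 0; the earliest place one falls off (shortest prefix, ties alphabetical) gets sent to the lowest-numbered state that keeps every Accept/Reject pair distinguishable — a pair clashes when both reach the same state with identical unread suffix — and to a fresh state only if none does.
a: 0a undefined. 0a->0: ok.
b: 0b undefined. 0b->0: no, a/abb meet in 0. Open state 1: 0b->1.
c: 0c undefined. 0c->0: ok.
bb: 1b undefined. 1b->0: no, a/aabbca meet in 0. 1b->1: no, bc/bbc meet in 1 with "c" left. Open state 2: 1b->2.
bc: 1c undefined. 1c->0: ok.
bba: 2a undefined. 2a->0: ok.
bbb: 2b undefined. 2b->0: no, aabccac/bbb meet in 0. 2b->1: ok.
bbc: 2c undefined. 2c->0: no, aabccac/aabbca meet in 0. 2c->1: ok.
cbbca: 1a undefined. 1a->0: no, aabccac/aabbca meet in 0. 1a->1: ok.
All examples now run through 3 states with every (state, symbol) defined. Accept strings end in {0}, Reject strings end in {1,2}; accept={0}.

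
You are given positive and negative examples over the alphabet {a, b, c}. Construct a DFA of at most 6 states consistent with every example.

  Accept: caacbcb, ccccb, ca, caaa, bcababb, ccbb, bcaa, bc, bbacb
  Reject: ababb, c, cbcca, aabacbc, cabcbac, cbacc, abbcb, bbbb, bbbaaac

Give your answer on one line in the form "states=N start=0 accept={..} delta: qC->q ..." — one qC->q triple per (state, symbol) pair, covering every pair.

states=5 start=0 accept={0,2,3} delta: 0a->0 0b->1 0c->1 1a->3 1b->1 1c->2 2a->2 2b->4 2c->3 3a->1 3b->0 3c->4 4a->2 4b->0 4c->4

Fold the examples into a partial DFA from state 0: repeatedly fix the first undefined (state, symbol) met by the shortest-then-alphabetical prefix, trying targets in increasing order and rejecting any under which an Accept and a Reject string meet in one state with the same remainder; add a state when all current targets are rejected. Accepting states are where Accept strings end.
a: 0a undefined. 0a->0: ok.
b: 0b undefined. 0b->0: no, bc/c meet in 0 with "c" left. Open state 1: 0b->1.
c: 0c undefined. 0c->0: no, ca/c meet in 0. 0c->1: ok.
bb: 1b undefined. 1b->0: no, bc/cbacc meet in 1 with "c" left. 1b->1: ok.
bc: 1c undefined. 1c->0: no, ccccb/c meet in 1. 1c->1: no, ccccb/c meet in 1. Open state 2: 1c->2.
ca: 1a undefined. 1a->0: no, caacbcb/abbcb meet in 2 with "b" left. 1a->1: no, ca/ababb meet in 1. 1a->2: no, ccbb/ababb meet in 2 with "bb" left. Open state 3: 1a->3.
bca: 2a undefined. 2a->0: no, bcababb/ababb meet in 3 with "bb" left. 2a->1: no, bcababb/ababb meet in 3 with "bb" left. 2a->2: ok.
caa: 3a undefined. 3a->0: no, caacbcb/abbcb meet in 2 with "b" left. 3a->1: ok.
cab: 3b undefined. 3b->0: ok.
ccb: 2b undefined. 2b->0: no, caacbcb/ababb meet in 1. 2b->1: no, caacbcb/ababb meet in 1. 2b->2: no, bcababb/abbcb meet in 2. 2b->3: no, ca/abbcb meet in 3. Open state 4: 2b->4.
ccc: 2c undefined. 2c->0: no, ccccb/ababb meet in 1. 2c->1: no, ccccb/abbcb meet in 4. 2c->2: no, ccccb/abbcb meet in 4. 2c->3: ok.
bbac: 3c undefined. 3c->0: no, ccccb/ababb meet in 1. 3c->1: no, ccccb/ababb meet in 1. 3c->2: no, ccccb/abbcb meet in 4. 3c->3: no, ca/cabcbac meet in 3. 3c->4: ok.
ccbb: 4b undefined. 4b->0: ok.
bcaba: 4a undefined. 4a->0: no, bcababb/ababb meet in 1. 4a->1: no, bcababb/ababb meet in 1. 4a->2: ok.
cbacc: 4c undefined. 4c->0: no, caacbcb/ababb meet in 1. 4c->1: no, caacbcb/ababb meet in 1. 4c->2: no, caacbcb/cabcbac meet in 4. 4c->3: no, ca/cbacc meet in 3. 4c->4: ok.
All examples now run through 5 states with every (state, symbol) defined. Accept strings end in {0,2,3}, Reject strings end in {1,4}; accept={0,2,3}.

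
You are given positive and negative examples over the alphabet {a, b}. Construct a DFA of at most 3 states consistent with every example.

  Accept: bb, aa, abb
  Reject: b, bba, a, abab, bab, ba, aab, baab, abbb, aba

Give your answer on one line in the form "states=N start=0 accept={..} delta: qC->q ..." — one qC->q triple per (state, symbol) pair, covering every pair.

State merging on the prefix tree: take the shortest (then alphabetical) example prefix whose next move is undefined and point that move at state 0, else 1, else 2, ...; a target is out if some Accept/Reject pair would then sit in one state with the same input left (inseparable). If every existing state is out, open a new one.
a: 0a undefined. 0a->0: no, aa/a meet in 0. Open state 1: 0a->1.
b: 0b undefined. 0b->0: no, bb/b meet in 0. 0b->1: no, aa/ba meet in 1 with "a" left. Open state 2: 0b->2.
aa: 1a undefined. 1a->0: ok.
ab: 1b undefined. 1b->0: no, bb/abbb meet in 2 with "b" left. 1b->1: no, aa/aba meet in 0. 1b->2: ok.
ba: 2a undefined. 2a->0: no, aa/ba meet in 0. 2a->1: ok.
bb: 2b undefined. 2b->0: ok.
All examples now run through 3 states with every (state, symbol) defined. Accept strings end in {0}, Reject strings end in {1,2}; accept={0}.

states=3 start=0 accept={0} delta: 0a->1 0b->2 1a->0 1b->2 2a->1 2b->0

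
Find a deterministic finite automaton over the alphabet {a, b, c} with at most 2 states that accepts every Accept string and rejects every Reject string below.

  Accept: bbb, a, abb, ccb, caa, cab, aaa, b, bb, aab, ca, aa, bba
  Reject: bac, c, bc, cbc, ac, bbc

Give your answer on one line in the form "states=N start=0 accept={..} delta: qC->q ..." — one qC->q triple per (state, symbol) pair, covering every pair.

Fold the examples into a partial DFA from state 0: repeatedly fix the first undefined (state, symbol) met by the shortest-then-alphabetical prefix, trying targets in increasing order and rejecting any under which an Accept and a Reject string meet in one state with the same remainder; add a state when all current targets are rejected. Accepting states are where Accept strings end.
a: 0a undefined. 0a->0: ok.
b: 0b undefined. 0b->0: ok.
c: 0c undefined. 0c->0: no, bbb/bac meet in 0. Open state 1: 0c->1.
ca: 1a undefined. 1a->0: ok.
cb: 1b undefined. 1b->0: ok.
cc: 1c undefined. 1c->0: ok.
All examples now run through 2 states with every (state, symbol) defined. Accept strings end in {0}, Reject strings end in {1}; accept={0}.

states=2 start=0 accept={0} delta: 0a->0 0b->0 0c->1 1a->0 1b->0 1c->0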